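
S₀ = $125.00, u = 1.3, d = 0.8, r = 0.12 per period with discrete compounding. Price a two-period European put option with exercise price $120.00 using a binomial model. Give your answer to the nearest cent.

$4.13

Risk-neutral probability p = (1 + 0.12 − 0.8)/(1.3 − 0.8) = 0.3200/0.5000 = 0.6400
Terminal stock prices: S_uu = 211.3, S_ud = 130, S_dd = 80
Terminal payoffs (K − S): max(-91.25, 0) = 0, max(-10, 0) = 0, max(40, 0) = 40
Node u (S = 162.5): V_u = 1/1.12·[0.6400·0.0000 + 0.3600·0.0000] = 0.0000
Node d (S = 100): V_d = 1/1.12·[0.6400·0.0000 + 0.3600·40.0000] = 12.8571
Node 0 (S = 125): V_0 = 1/1.12·[0.6400·0.0000 + 0.3600·12.8571] = 4.1327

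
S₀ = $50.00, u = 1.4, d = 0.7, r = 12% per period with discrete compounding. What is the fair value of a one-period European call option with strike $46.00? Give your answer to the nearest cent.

Risk-neutral probability p = (1 + 0.12 − 0.7)/(1.4 − 0.7) = 0.4200/0.7000 = 0.6000
Terminal stock prices: S_u = 70, S_d = 35
Terminal payoffs (S − K): max(24, 0) = 24, max(-11, 0) = 0
Node 0 (S = 50): V_0 = 1/1.12·[0.6000·24.0000 + 0.4000·0.0000] = 12.8571

$12.86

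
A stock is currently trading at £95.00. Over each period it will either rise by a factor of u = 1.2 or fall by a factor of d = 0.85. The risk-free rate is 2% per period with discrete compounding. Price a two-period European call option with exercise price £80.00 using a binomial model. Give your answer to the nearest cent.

£21.00

Risk-neutral probability p = (1 + 0.02 − 0.85)/(1.2 − 0.85) = 0.1700/0.3500 = 0.4857
Terminal stock prices: S_uu = 136.8, S_ud = 96.9, S_dd = 68.64
Terminal payoffs (S − K): max(56.8, 0) = 56.8, max(16.9, 0) = 16.9, max(-11.36, 0) = 0
Node u (S = 114): V_u = 1/1.02·[0.4857·56.8000 + 0.5143·16.9000] = 35.5686
Node d (S = 80.75): V_d = 1/1.02·[0.4857·16.9000 + 0.5143·0.0000] = 8.0476
Node 0 (S = 95): V_0 = 1/1.02·[0.4857·35.5686 + 0.5143·8.0476] = 20.9951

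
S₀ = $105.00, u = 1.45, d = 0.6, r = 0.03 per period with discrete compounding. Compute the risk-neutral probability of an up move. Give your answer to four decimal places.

Risk-neutral probability p = (1 + 0.03 − 0.6)/(1.45 − 0.6) = 0.4300/0.8500 = 0.5059

p = 0.5059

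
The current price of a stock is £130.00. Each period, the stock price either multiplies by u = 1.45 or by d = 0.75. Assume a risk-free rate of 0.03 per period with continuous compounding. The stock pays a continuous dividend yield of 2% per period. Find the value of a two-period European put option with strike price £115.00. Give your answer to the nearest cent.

£15.58

Per-period risk-free factor R = e^0.03 = 1.0305; dividend-adjusted growth = e^(0.03−0.02) = 1.0101.
Risk-neutral probability p = (1.0101 − 0.75)/(1.45 − 0.75) = 0.2601/0.7000 = 0.3715
Terminal stock prices: S_uu = 273.3, S_ud = 141.4, S_dd = 73.12
Terminal payoffs (K − S): max(-158.3, 0) = 0, max(-26.38, 0) = 0, max(41.88, 0) = 41.88
Node u (S = 188.5): V_u = e^(−0.03)·[0.3715·0.0000 + 0.6285·0.0000] = 0.0000
Node d (S = 97.5): V_d = e^(−0.03)·[0.3715·0.0000 + 0.6285·41.8750] = 25.5406
Node 0 (S = 130): V_0 = e^(−0.03)·[0.3715·0.0000 + 0.6285·25.5406] = 15.5778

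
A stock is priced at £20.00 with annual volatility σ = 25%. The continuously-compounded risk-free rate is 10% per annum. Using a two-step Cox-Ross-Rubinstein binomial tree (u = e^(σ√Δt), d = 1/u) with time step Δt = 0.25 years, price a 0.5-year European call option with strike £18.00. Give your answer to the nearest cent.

CRR parameters: u = e^(σ√Δt) = e^(0.25·√0.25) = 1.1331, d = 1/u = 0.8825
Per-period rate: rΔt = 0.1·0.25 = 0.025, so R = e^0.025 = 1.0253
Risk-neutral probability p = (e^0.025 − 0.8825)/(1.1331 − 0.8825) = 0.1428/0.2507 = 0.5698
Terminal stock prices: S_uu = 25.68, S_ud = 20, S_dd = 15.58
Terminal payoffs (S − K): max(7.681, 0) = 7.681, max(2, 0) = 2, max(-2.424, 0) = 0
Node u (S = 22.66): V_u = e^(−0.025)·[0.5698·7.6805 + 0.4302·2.0000] = 5.1074
Node d (S = 17.65): V_d = e^(−0.025)·[0.5698·2.0000 + 0.4302·0.0000] = 1.1114
Node 0 (S = 20): V_0 = e^(−0.025)·[0.5698·5.1074 + 0.4302·1.1114] = 3.3046

£3.30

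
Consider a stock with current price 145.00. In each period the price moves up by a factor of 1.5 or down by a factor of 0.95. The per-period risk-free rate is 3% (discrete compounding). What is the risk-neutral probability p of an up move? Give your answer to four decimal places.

Risk-neutral probability p = (1 + 0.03 − 0.95)/(1.5 − 0.95) = 0.0800/0.5500 = 0.1455

p = 0.1455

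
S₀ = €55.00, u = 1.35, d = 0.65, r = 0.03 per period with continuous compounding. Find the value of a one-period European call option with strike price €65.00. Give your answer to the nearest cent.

€4.88

Risk-neutral probability p = (e^0.03 − 0.65)/(1.35 − 0.65) = 0.3805/0.7000 = 0.5435
Terminal stock prices: S_u = 74.25, S_d = 35.75
Terminal payoffs (S − K): max(9.25, 0) = 9.25, max(-29.25, 0) = 0
Node 0 (S = 55): V_0 = e^(−0.03)·[0.5435·9.2500 + 0.4565·0.0000] = 4.8789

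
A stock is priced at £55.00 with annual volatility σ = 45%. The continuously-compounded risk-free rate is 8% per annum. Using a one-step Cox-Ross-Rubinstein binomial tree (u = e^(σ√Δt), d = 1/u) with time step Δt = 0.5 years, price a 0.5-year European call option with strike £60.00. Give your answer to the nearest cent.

£7.26

CRR parameters: u = e^(σ√Δt) = e^(0.45·√0.5) = 1.3746, d = 1/u = 0.7275
Per-period rate: rΔt = 0.08·0.5 = 0.04, so R = e^0.04 = 1.0408
Risk-neutral probability p = (e^0.04 − 0.7275)/(1.3746 − 0.7275) = 0.3134/0.6472 = 0.4842
Terminal stock prices: S_u = 75.61, S_d = 40.01
Terminal payoffs (S − K): max(15.61, 0) = 15.61, max(-19.99, 0) = 0
Node 0 (S = 55): V_0 = e^(−0.04)·[0.4842·15.6057 + 0.5158·0.0000] = 7.2596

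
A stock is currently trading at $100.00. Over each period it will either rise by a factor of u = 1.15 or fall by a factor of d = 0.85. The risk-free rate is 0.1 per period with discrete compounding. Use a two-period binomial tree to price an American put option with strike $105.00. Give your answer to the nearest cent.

$5.00

Risk-neutral probability p = (1 + 0.1 − 0.85)/(1.15 − 0.85) = 0.2500/0.3000 = 0.8333
Terminal stock prices: S_uu = 132.2, S_ud = 97.75, S_dd = 72.25
Terminal payoffs (K − S): max(-27.25, 0) = 0, max(7.25, 0) = 7.25, max(32.75, 0) = 32.75
Node u (S = 115): continuation = 1/1.1·[0.8333·0.0000 + 0.1667·7.2500] = 1.0985; exercise value = 0.0000 ≤ continuation, so V_u = 1.0985
Node d (S = 85): continuation = 1/1.1·[0.8333·7.2500 + 0.1667·32.7500] = 10.4545; exercise value = 20.0000 > continuation, so V_d = 20.0000 (exercise)
Node 0 (S = 100): continuation = 1/1.1·[0.8333·1.0985 + 0.1667·20.0000] = 3.8625; exercise value = 5.0000 > continuation, so V_0 = 5.0000 (exercise)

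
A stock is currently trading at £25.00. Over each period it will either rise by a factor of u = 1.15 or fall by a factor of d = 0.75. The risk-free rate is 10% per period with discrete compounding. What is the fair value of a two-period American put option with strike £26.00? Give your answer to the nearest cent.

Risk-neutral probability p = (1 + 0.1 − 0.75)/(1.15 − 0.75) = 0.3500/0.4000 = 0.8750
Terminal stock prices: S_uu = 33.06, S_ud = 21.56, S_dd = 14.06
Terminal payoffs (K − S): max(-7.062, 0) = 0, max(4.438, 0) = 4.438, max(11.94, 0) = 11.94
Node u (S = 28.75): continuation = 1/1.1·[0.8750·0.0000 + 0.1250·4.4375] = 0.5043; exercise value = 0.0000 ≤ continuation, so V_u = 0.5043
Node d (S = 18.75): continuation = 1/1.1·[0.8750·4.4375 + 0.1250·11.9375] = 4.8864; exercise value = 7.2500 > continuation, so V_d = 7.2500 (exercise)
Node 0 (S = 25): continuation = 1/1.1·[0.8750·0.5043 + 0.1250·7.2500] = 1.2250; exercise value = 1.0000 ≤ continuation, so V_0 = 1.2250

£1.22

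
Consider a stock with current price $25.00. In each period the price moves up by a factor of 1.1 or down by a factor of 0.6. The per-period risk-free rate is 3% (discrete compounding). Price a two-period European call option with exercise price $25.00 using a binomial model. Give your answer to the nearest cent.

Risk-neutral probability p = (1 + 0.03 − 0.6)/(1.1 − 0.6) = 0.4300/0.5000 = 0.8600
Terminal stock prices: S_uu = 30.25, S_ud = 16.5, S_dd = 9
Terminal payoffs (S − K): max(5.25, 0) = 5.25, max(-8.5, 0) = 0, max(-16, 0) = 0
Node u (S = 27.5): V_u = 1/1.03·[0.8600·5.2500 + 0.1400·0.0000] = 4.3835
Node d (S = 15): V_d = 1/1.03·[0.8600·0.0000 + 0.1400·0.0000] = 0.0000
Node 0 (S = 25): V_0 = 1/1.03·[0.8600·4.3835 + 0.1400·0.0000] = 3.6600

$3.66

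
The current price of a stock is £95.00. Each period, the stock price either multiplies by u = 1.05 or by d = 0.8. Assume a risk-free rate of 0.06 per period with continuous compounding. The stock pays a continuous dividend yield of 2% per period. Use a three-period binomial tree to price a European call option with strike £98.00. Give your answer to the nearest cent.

Per-period risk-free factor R = e^0.06 = 1.0618; dividend-adjusted growth = e^(0.06−0.02) = 1.0408.
Risk-neutral probability p = (1.0408 − 0.8)/(1.05 − 0.8) = 0.2408/0.2500 = 0.9632
Terminal stock prices: S_uuu = 110, S_uud = 83.79, S_udd = 63.84, S_ddd = 48.64
Terminal payoffs (S − K): max(11.97, 0) = 11.97, max(-14.21, 0) = 0, max(-34.16, 0) = 0, max(-49.36, 0) = 0
Node uu (S = 104.7): V_uu = e^(−0.06)·[0.9632·11.9744 + 0.0368·0.0000] = 10.8625
Node ud (S = 79.8): V_ud = e^(−0.06)·[0.9632·0.0000 + 0.0368·0.0000] = 0.0000
Node dd (S = 60.8): V_dd = e^(−0.06)·[0.9632·0.0000 + 0.0368·0.0000] = 0.0000
Node u (S = 99.75): V_u = e^(−0.06)·[0.9632·10.8625 + 0.0368·0.0000] = 9.8539
Node d (S = 76): V_d = e^(−0.06)·[0.9632·0.0000 + 0.0368·0.0000] = 0.0000
Node 0 (S = 95): V_0 = e^(−0.06)·[0.9632·9.8539 + 0.0368·0.0000] = 8.9390

£8.94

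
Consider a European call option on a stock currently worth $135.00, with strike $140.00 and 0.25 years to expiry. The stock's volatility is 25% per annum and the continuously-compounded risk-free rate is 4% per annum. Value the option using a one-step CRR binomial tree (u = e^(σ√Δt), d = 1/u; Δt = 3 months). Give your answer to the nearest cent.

CRR parameters: u = e^(σ√Δt) = e^(0.25·√0.25) = 1.1331, d = 1/u = 0.8825
Per-period rate: rΔt = 0.04·0.25 = 0.01, so R = e^0.01 = 1.0101
Risk-neutral probability p = (e^0.01 − 0.8825)/(1.1331 − 0.8825) = 0.1276/0.2507 = 0.5089
Terminal stock prices: S_u = 153, S_d = 119.1
Terminal payoffs (S − K): max(12.98, 0) = 12.98, max(-20.86, 0) = 0
Node 0 (S = 135): V_0 = e^(−0.01)·[0.5089·12.9750 + 0.4911·0.0000] = 6.5371

$6.54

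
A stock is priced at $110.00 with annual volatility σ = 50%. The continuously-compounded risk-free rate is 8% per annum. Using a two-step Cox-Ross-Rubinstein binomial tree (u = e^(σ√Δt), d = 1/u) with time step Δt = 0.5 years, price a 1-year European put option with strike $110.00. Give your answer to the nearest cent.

$14.51

CRR parameters: u = e^(σ√Δt) = e^(0.5·√0.5) = 1.4241, d = 1/u = 0.7022
Per-period rate: rΔt = 0.08·0.5 = 0.04, so R = e^0.04 = 1.0408
Risk-neutral probability p = (e^0.04 − 0.7022)/(1.4241 − 0.7022) = 0.3386/0.7219 = 0.4691
Terminal stock prices: S_uu = 223.1, S_ud = 110, S_dd = 54.24
Terminal payoffs (K − S): max(-113.1, 0) = 0, max(0, 0) = 0, max(55.76, 0) = 55.76
Node u (S = 156.7): V_u = e^(−0.04)·[0.4691·0.0000 + 0.5309·0.0000] = 0.0000
Node d (S = 77.24): V_d = e^(−0.04)·[0.4691·0.0000 + 0.5309·55.7624] = 28.4461
Node 0 (S = 110): V_0 = e^(−0.04)·[0.4691·0.0000 + 0.5309·28.4461] = 14.5112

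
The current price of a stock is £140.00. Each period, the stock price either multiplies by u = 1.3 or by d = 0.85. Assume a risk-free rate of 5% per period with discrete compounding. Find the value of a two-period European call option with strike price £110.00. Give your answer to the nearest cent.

Risk-neutral probability p = (1 + 0.05 − 0.85)/(1.3 − 0.85) = 0.2000/0.4500 = 0.4444
Terminal stock prices: S_uu = 236.6, S_ud = 154.7, S_dd = 101.1
Terminal payoffs (S − K): max(126.6, 0) = 126.6, max(44.7, 0) = 44.7, max(-8.85, 0) = 0
Node u (S = 182): V_u = 1/1.05·[0.4444·126.6000 + 0.5556·44.7000] = 77.2381
Node d (S = 119): V_d = 1/1.05·[0.4444·44.7000 + 0.5556·0.0000] = 18.9206
Node 0 (S = 140): V_0 = 1/1.05·[0.4444·77.2381 + 0.5556·18.9206] = 42.7043

£42.70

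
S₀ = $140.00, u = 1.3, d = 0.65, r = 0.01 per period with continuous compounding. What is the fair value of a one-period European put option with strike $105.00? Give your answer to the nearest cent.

Risk-neutral probability p = (e^0.01 − 0.65)/(1.3 − 0.65) = 0.3601/0.6500 = 0.5539
Terminal stock prices: S_u = 182, S_d = 91
Terminal payoffs (K − S): max(-77, 0) = 0, max(14, 0) = 14
Node 0 (S = 140): V_0 = e^(−0.01)·[0.5539·0.0000 + 0.4461·14.0000] = 6.1829

$6.18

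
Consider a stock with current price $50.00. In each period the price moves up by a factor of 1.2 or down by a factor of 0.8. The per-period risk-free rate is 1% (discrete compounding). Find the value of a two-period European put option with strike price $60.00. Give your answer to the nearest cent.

$12.06

Risk-neutral probability p = (1 + 0.01 − 0.8)/(1.2 − 0.8) = 0.2100/0.4000 = 0.5250
Terminal stock prices: S_uu = 72, S_ud = 48, S_dd = 32
Terminal payoffs (K − S): max(-12, 0) = 0, max(12, 0) = 12, max(28, 0) = 28
Node u (S = 60): V_u = 1/1.01·[0.5250·0.0000 + 0.4750·12.0000] = 5.6436
Node d (S = 40): V_d = 1/1.01·[0.5250·12.0000 + 0.4750·28.0000] = 19.4059
Node 0 (S = 50): V_0 = 1/1.01·[0.5250·5.6436 + 0.4750·19.4059] = 12.0601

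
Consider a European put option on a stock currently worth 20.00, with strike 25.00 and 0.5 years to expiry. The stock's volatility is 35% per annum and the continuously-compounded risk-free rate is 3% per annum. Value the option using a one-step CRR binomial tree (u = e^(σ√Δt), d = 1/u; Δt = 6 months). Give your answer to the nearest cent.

CRR parameters: u = e^(σ√Δt) = e^(0.35·√0.5) = 1.2808, d = 1/u = 0.7808
Per-period rate: rΔt = 0.03·0.5 = 0.015, so R = e^0.015 = 1.0151
Risk-neutral probability p = (e^0.015 − 0.7808)/(1.2808 − 0.7808) = 0.2344/0.5000 = 0.4687
Terminal stock prices: S_u = 25.62, S_d = 15.62
Terminal payoffs (K − S): max(-0.6161, 0) = 0, max(9.385, 0) = 9.385
Node 0 (S = 20): V_0 = e^(−0.015)·[0.4687·0.0000 + 0.5313·9.3848] = 4.9122

4.91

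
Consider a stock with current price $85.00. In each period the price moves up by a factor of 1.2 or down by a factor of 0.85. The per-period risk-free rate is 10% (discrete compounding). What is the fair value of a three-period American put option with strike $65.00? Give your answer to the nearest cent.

Risk-neutral probability p = (1 + 0.1 − 0.85)/(1.2 − 0.85) = 0.2500/0.3500 = 0.7143
Terminal stock prices: S_uuu = 146.9, S_uud = 104, S_udd = 73.69, S_ddd = 52.2
Terminal payoffs (K − S): max(-81.88, 0) = 0, max(-39.04, 0) = 0, max(-8.695, 0) = 0, max(12.8, 0) = 12.8
Node uu (S = 122.4): continuation = 1/1.1·[0.7143·0.0000 + 0.2857·0.0000] = 0.0000; exercise value = 0.0000 ≤ continuation, so V_uu = 0.0000
Node ud (S = 86.7): continuation = 1/1.1·[0.7143·0.0000 + 0.2857·0.0000] = 0.0000; exercise value = 0.0000 ≤ continuation, so V_ud = 0.0000
Node dd (S = 61.41): continuation = 1/1.1·[0.7143·0.0000 + 0.2857·12.7994] = 3.3245; exercise value = 3.5875 > continuation, so V_dd = 3.5875 (exercise)
Node u (S = 102): continuation = 1/1.1·[0.7143·0.0000 + 0.2857·0.0000] = 0.0000; exercise value = 0.0000 ≤ continuation, so V_u = 0.0000
Node d (S = 72.25): continuation = 1/1.1·[0.7143·0.0000 + 0.2857·3.5875] = 0.9318; exercise value = 0.0000 ≤ continuation, so V_d = 0.9318
Node 0 (S = 85): continuation = 1/1.1·[0.7143·0.0000 + 0.2857·0.9318] = 0.2420; exercise value = 0.0000 ≤ continuation, so V_0 = 0.2420

$0.24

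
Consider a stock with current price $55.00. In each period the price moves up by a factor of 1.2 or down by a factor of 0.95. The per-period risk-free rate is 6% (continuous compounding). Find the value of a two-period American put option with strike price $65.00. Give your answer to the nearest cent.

Risk-neutral probability p = (e^0.06 − 0.95)/(1.2 − 0.95) = 0.1118/0.2500 = 0.4473
Terminal stock prices: S_uu = 79.2, S_ud = 62.7, S_dd = 49.64
Terminal payoffs (K − S): max(-14.2, 0) = 0, max(2.3, 0) = 2.3, max(15.36, 0) = 15.36
Node u (S = 66): continuation = e^(−0.06)·[0.4473·0.0000 + 0.5527·2.3000] = 1.1971; exercise value = 0.0000 ≤ continuation, so V_u = 1.1971
Node d (S = 52.25): continuation = e^(−0.06)·[0.4473·2.3000 + 0.5527·15.3625] = 8.9647; exercise value = 12.7500 > continuation, so V_d = 12.7500 (exercise)
Node 0 (S = 55): continuation = e^(−0.06)·[0.4473·1.1971 + 0.5527·12.7500] = 7.1403; exercise value = 10.0000 > continuation, so V_0 = 10.0000 (exercise)

$10.00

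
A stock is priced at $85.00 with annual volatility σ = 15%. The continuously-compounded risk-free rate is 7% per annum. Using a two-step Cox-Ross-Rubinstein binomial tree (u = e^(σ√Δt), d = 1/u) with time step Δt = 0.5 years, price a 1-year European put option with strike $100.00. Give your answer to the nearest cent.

CRR parameters: u = e^(σ√Δt) = e^(0.15·√0.5) = 1.1119, d = 1/u = 0.8994
Per-period rate: rΔt = 0.07·0.5 = 0.035, so R = e^0.035 = 1.0356
Risk-neutral probability p = (e^0.035 − 0.8994)/(1.1119 − 0.8994) = 0.1363/0.2125 = 0.6411
Terminal stock prices: S_uu = 105.1, S_ud = 85, S_dd = 68.75
Terminal payoffs (K − S): max(-5.086, 0) = 0, max(15, 0) = 15, max(31.25, 0) = 31.25
Node u (S = 94.51): V_u = e^(−0.035)·[0.6411·0.0000 + 0.3589·15.0000] = 5.1982
Node d (S = 76.45): V_d = e^(−0.035)·[0.6411·15.0000 + 0.3589·31.2471] = 20.1145
Node 0 (S = 85): V_0 = e^(−0.035)·[0.6411·5.1982 + 0.3589·20.1145] = 10.1887

$10.19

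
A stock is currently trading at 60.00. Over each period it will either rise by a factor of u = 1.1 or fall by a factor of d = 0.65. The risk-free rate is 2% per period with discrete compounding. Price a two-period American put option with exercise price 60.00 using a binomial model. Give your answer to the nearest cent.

6.06

Risk-neutral probability p = (1 + 0.02 − 0.65)/(1.1 − 0.65) = 0.3700/0.4500 = 0.8222
Terminal stock prices: S_uu = 72.6, S_ud = 42.9, S_dd = 25.35
Terminal payoffs (K − S): max(-12.6, 0) = 0, max(17.1, 0) = 17.1, max(34.65, 0) = 34.65
Node u (S = 66): continuation = 1/1.02·[0.8222·0.0000 + 0.1778·17.1000] = 2.9804; exercise value = 0.0000 ≤ continuation, so V_u = 2.9804
Node d (S = 39): continuation = 1/1.02·[0.8222·17.1000 + 0.1778·34.6500] = 19.8235; exercise value = 21.0000 > continuation, so V_d = 21.0000 (exercise)
Node 0 (S = 60): continuation = 1/1.02·[0.8222·2.9804 + 0.1778·21.0000] = 6.0626; exercise value = 0.0000 ≤ continuation, so V_0 = 6.0626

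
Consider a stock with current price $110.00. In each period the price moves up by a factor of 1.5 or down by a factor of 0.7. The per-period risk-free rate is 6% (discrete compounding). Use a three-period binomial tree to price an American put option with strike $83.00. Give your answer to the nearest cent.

Risk-neutral probability p = (1 + 0.06 − 0.7)/(1.5 − 0.7) = 0.3600/0.8000 = 0.4500
Terminal stock prices: S_uuu = 371.2, S_uud = 173.2, S_udd = 80.85, S_ddd = 37.73
Terminal payoffs (K − S): max(-288.2, 0) = 0, max(-90.25, 0) = 0, max(2.15, 0) = 2.15, max(45.27, 0) = 45.27
Node uu (S = 247.5): continuation = 1/1.06·[0.4500·0.0000 + 0.5500·0.0000] = 0.0000; exercise value = 0.0000 ≤ continuation, so V_uu = 0.0000
Node ud (S = 115.5): continuation = 1/1.06·[0.4500·0.0000 + 0.5500·2.1500] = 1.1156; exercise value = 0.0000 ≤ continuation, so V_ud = 1.1156
Node dd (S = 53.9): continuation = 1/1.06·[0.4500·2.1500 + 0.5500·45.2700] = 24.4019; exercise value = 29.1000 > continuation, so V_dd = 29.1000 (exercise)
Node u (S = 165): continuation = 1/1.06·[0.4500·0.0000 + 0.5500·1.1156] = 0.5788; exercise value = 0.0000 ≤ continuation, so V_u = 0.5788
Node d (S = 77): continuation = 1/1.06·[0.4500·1.1156 + 0.5500·29.1000] = 15.5726; exercise value = 6.0000 ≤ continuation, so V_d = 15.5726
Node 0 (S = 110): continuation = 1/1.06·[0.4500·0.5788 + 0.5500·15.5726] = 8.3259; exercise value = 0.0000 ≤ continuation, so V_0 = 8.3259

$8.33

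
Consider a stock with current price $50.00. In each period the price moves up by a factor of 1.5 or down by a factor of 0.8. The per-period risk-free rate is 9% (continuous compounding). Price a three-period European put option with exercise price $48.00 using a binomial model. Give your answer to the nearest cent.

$3.33

Risk-neutral probability p = (e^0.09 − 0.8)/(1.5 − 0.8) = 0.2942/0.7000 = 0.4202
Terminal stock prices: S_uuu = 168.8, S_uud = 90, S_udd = 48, S_ddd = 25.6
Terminal payoffs (K − S): max(-120.8, 0) = 0, max(-42, 0) = 0, max(0, 0) = 0, max(22.4, 0) = 22.4
Node uu (S = 112.5): V_uu = e^(−0.09)·[0.4202·0.0000 + 0.5798·0.0000] = 0.0000
Node ud (S = 60): V_ud = e^(−0.09)·[0.4202·0.0000 + 0.5798·0.0000] = 0.0000
Node dd (S = 32): V_dd = e^(−0.09)·[0.4202·0.0000 + 0.5798·22.4000] = 11.8687
Node u (S = 75): V_u = e^(−0.09)·[0.4202·0.0000 + 0.5798·0.0000] = 0.0000
Node d (S = 40): V_d = e^(−0.09)·[0.4202·0.0000 + 0.5798·11.8687] = 6.2887
Node 0 (S = 50): V_0 = e^(−0.09)·[0.4202·0.0000 + 0.5798·6.2887] = 3.3321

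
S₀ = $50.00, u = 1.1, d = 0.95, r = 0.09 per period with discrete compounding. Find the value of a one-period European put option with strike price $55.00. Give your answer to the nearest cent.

Risk-neutral probability p = (1 + 0.09 − 0.95)/(1.1 − 0.95) = 0.1400/0.1500 = 0.9333
Terminal stock prices: S_u = 55, S_d = 47.5
Terminal payoffs (K − S): max(0, 0) = 0, max(7.5, 0) = 7.5
Node 0 (S = 50): V_0 = 1/1.09·[0.9333·0.0000 + 0.0667·7.5000] = 0.4587

$0.46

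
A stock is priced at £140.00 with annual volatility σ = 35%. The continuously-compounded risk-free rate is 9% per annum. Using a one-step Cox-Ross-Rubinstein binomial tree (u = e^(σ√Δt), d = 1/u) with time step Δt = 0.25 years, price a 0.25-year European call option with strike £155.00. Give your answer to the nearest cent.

CRR parameters: u = e^(σ√Δt) = e^(0.35·√0.25) = 1.1912, d = 1/u = 0.8395
Per-period rate: rΔt = 0.09·0.25 = 0.0225, so R = e^0.0225 = 1.0228
Risk-neutral probability p = (e^0.0225 − 0.8395)/(1.1912 − 0.8395) = 0.1833/0.3518 = 0.5210
Terminal stock prices: S_u = 166.8, S_d = 117.5
Terminal payoffs (S − K): max(11.77, 0) = 11.77, max(-37.48, 0) = 0
Node 0 (S = 140): V_0 = e^(−0.0225)·[0.5210·11.7745 + 0.4790·0.0000] = 5.9985

£6.00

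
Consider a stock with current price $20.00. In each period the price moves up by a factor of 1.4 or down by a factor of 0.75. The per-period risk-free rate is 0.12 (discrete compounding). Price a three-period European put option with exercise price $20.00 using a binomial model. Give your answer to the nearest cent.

Risk-neutral probability p = (1 + 0.12 − 0.75)/(1.4 − 0.75) = 0.3700/0.6500 = 0.5692
Terminal stock prices: S_uuu = 54.88, S_uud = 29.4, S_udd = 15.75, S_ddd = 8.438
Terminal payoffs (K − S): max(-34.88, 0) = 0, max(-9.4, 0) = 0, max(4.25, 0) = 4.25, max(11.56, 0) = 11.56
Node uu (S = 39.2): V_uu = 1/1.12·[0.5692·0.0000 + 0.4308·0.0000] = 0.0000
Node ud (S = 21): V_ud = 1/1.12·[0.5692·0.0000 + 0.4308·4.2500] = 1.6346
Node dd (S = 11.25): V_dd = 1/1.12·[0.5692·4.2500 + 0.4308·11.5625] = 6.6071
Node u (S = 28): V_u = 1/1.12·[0.5692·0.0000 + 0.4308·1.6346] = 0.6287
Node d (S = 15): V_d = 1/1.12·[0.5692·1.6346 + 0.4308·6.6071] = 3.3720
Node 0 (S = 20): V_0 = 1/1.12·[0.5692·0.6287 + 0.4308·3.3720] = 1.6164

$1.62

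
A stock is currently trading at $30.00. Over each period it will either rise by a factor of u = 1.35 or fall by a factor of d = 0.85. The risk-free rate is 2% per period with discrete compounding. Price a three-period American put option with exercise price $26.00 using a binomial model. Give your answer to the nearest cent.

$2.05

Risk-neutral probability p = (1 + 0.02 − 0.85)/(1.35 − 0.85) = 0.1700/0.5000 = 0.3400
Terminal stock prices: S_uuu = 73.81, S_uud = 46.47, S_udd = 29.26, S_ddd = 18.42
Terminal payoffs (K − S): max(-47.81, 0) = 0, max(-20.47, 0) = 0, max(-3.261, 0) = 0, max(7.576, 0) = 7.576
Node uu (S = 54.68): continuation = 1/1.02·[0.3400·0.0000 + 0.6600·0.0000] = 0.0000; exercise value = 0.0000 ≤ continuation, so V_uu = 0.0000
Node ud (S = 34.42): continuation = 1/1.02·[0.3400·0.0000 + 0.6600·0.0000] = 0.0000; exercise value = 0.0000 ≤ continuation, so V_ud = 0.0000
Node dd (S = 21.67): continuation = 1/1.02·[0.3400·0.0000 + 0.6600·7.5763] = 4.9023; exercise value = 4.3250 ≤ continuation, so V_dd = 4.9023
Node u (S = 40.5): continuation = 1/1.02·[0.3400·0.0000 + 0.6600·0.0000] = 0.0000; exercise value = 0.0000 ≤ continuation, so V_u = 0.0000
Node d (S = 25.5): continuation = 1/1.02·[0.3400·0.0000 + 0.6600·4.9023] = 3.1721; exercise value = 0.5000 ≤ continuation, so V_d = 3.1721
Node 0 (S = 30): continuation = 1/1.02·[0.3400·0.0000 + 0.6600·3.1721] = 2.0525; exercise value = 0.0000 ≤ continuation, so V_0 = 2.0525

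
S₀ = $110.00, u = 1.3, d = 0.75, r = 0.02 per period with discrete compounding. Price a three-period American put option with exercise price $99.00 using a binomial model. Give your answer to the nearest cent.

$13.70

Risk-neutral probability p = (1 + 0.02 − 0.75)/(1.3 − 0.75) = 0.2700/0.5500 = 0.4909
Terminal stock prices: S_uuu = 241.7, S_uud = 139.4, S_udd = 80.44, S_ddd = 46.41
Terminal payoffs (K − S): max(-142.7, 0) = 0, max(-40.43, 0) = 0, max(18.56, 0) = 18.56, max(52.59, 0) = 52.59
Node uu (S = 185.9): continuation = 1/1.02·[0.4909·0.0000 + 0.5091·0.0000] = 0.0000; exercise value = 0.0000 ≤ continuation, so V_uu = 0.0000
Node ud (S = 107.2): continuation = 1/1.02·[0.4909·0.0000 + 0.5091·18.5625] = 9.2647; exercise value = 0.0000 ≤ continuation, so V_ud = 9.2647
Node dd (S = 61.88): continuation = 1/1.02·[0.4909·18.5625 + 0.5091·52.5938] = 35.1838; exercise value = 37.1250 > continuation, so V_dd = 37.1250 (exercise)
Node u (S = 143): continuation = 1/1.02·[0.4909·0.0000 + 0.5091·9.2647] = 4.6241; exercise value = 0.0000 ≤ continuation, so V_u = 4.6241
Node d (S = 82.5): continuation = 1/1.02·[0.4909·9.2647 + 0.5091·37.1250] = 22.9884; exercise value = 16.5000 ≤ continuation, so V_d = 22.9884
Node 0 (S = 110): continuation = 1/1.02·[0.4909·4.6241 + 0.5091·22.9884] = 13.6992; exercise value = 0.0000 ≤ continuation, so V_0 = 13.6992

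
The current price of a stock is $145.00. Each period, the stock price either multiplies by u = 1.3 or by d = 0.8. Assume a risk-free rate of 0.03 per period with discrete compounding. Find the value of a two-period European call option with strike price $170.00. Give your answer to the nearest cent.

Risk-neutral probability p = (1 + 0.03 − 0.8)/(1.3 − 0.8) = 0.2300/0.5000 = 0.4600
Terminal stock prices: S_uu = 245.1, S_ud = 150.8, S_dd = 92.8
Terminal payoffs (S − K): max(75.05, 0) = 75.05, max(-19.2, 0) = 0, max(-77.2, 0) = 0
Node u (S = 188.5): V_u = 1/1.03·[0.4600·75.0500 + 0.5400·0.0000] = 33.5175
Node d (S = 116): V_d = 1/1.03·[0.4600·0.0000 + 0.5400·0.0000] = 0.0000
Node 0 (S = 145): V_0 = 1/1.03·[0.4600·33.5175 + 0.5400·0.0000] = 14.9690

$14.97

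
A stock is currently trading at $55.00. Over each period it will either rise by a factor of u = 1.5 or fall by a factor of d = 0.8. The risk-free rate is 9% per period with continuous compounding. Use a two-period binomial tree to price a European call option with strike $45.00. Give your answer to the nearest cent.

$20.16

Risk-neutral probability p = (e^0.09 − 0.8)/(1.5 − 0.8) = 0.2942/0.7000 = 0.4202
Terminal stock prices: S_uu = 123.8, S_ud = 66, S_dd = 35.2
Terminal payoffs (S − K): max(78.75, 0) = 78.75, max(21, 0) = 21, max(-9.8, 0) = 0
Node u (S = 82.5): V_u = e^(−0.09)·[0.4202·78.7500 + 0.5798·21.0000] = 41.3731
Node d (S = 44): V_d = e^(−0.09)·[0.4202·21.0000 + 0.5798·0.0000] = 8.0657
Node 0 (S = 55): V_0 = e^(−0.09)·[0.4202·41.3731 + 0.5798·8.0657] = 20.1641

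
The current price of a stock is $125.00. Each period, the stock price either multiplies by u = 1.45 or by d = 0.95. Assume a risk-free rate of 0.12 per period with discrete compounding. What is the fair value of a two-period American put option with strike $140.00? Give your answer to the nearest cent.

$15.00

Risk-neutral probability p = (1 + 0.12 − 0.95)/(1.45 − 0.95) = 0.1700/0.5000 = 0.3400
Terminal stock prices: S_uu = 262.8, S_ud = 172.2, S_dd = 112.8
Terminal payoffs (K − S): max(-122.8, 0) = 0, max(-32.19, 0) = 0, max(27.19, 0) = 27.19
Node u (S = 181.2): continuation = 1/1.12·[0.3400·0.0000 + 0.6600·0.0000] = 0.0000; exercise value = 0.0000 ≤ continuation, so V_u = 0.0000
Node d (S = 118.8): continuation = 1/1.12·[0.3400·0.0000 + 0.6600·27.1875] = 16.0212; exercise value = 21.2500 > continuation, so V_d = 21.2500 (exercise)
Node 0 (S = 125): continuation = 1/1.12·[0.3400·0.0000 + 0.6600·21.2500] = 12.5223; exercise value = 15.0000 > continuation, so V_0 = 15.0000 (exercise)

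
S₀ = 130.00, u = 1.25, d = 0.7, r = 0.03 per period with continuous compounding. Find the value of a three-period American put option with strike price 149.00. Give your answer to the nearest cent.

Risk-neutral probability p = (e^0.03 − 0.7)/(1.25 − 0.7) = 0.3305/0.5500 = 0.6008
Terminal stock prices: S_uuu = 253.9, S_uud = 142.2, S_udd = 79.62, S_ddd = 44.59
Terminal payoffs (K − S): max(-104.9, 0) = 0, max(6.812, 0) = 6.812, max(69.38, 0) = 69.38, max(104.4, 0) = 104.4
Node uu (S = 203.1): continuation = e^(−0.03)·[0.6008·0.0000 + 0.3992·6.8125] = 2.6390; exercise value = 0.0000 ≤ continuation, so V_uu = 2.6390
Node ud (S = 113.7): continuation = e^(−0.03)·[0.6008·6.8125 + 0.3992·69.3750] = 30.8464; exercise value = 35.2500 > continuation, so V_ud = 35.2500 (exercise)
Node dd (S = 63.7): continuation = e^(−0.03)·[0.6008·69.3750 + 0.3992·104.4100] = 80.8964; exercise value = 85.3000 > continuation, so V_dd = 85.3000 (exercise)
Node u (S = 162.5): continuation = e^(−0.03)·[0.6008·2.6390 + 0.3992·35.2500] = 15.1937; exercise value = 0.0000 ≤ continuation, so V_u = 15.1937
Node d (S = 91): continuation = e^(−0.03)·[0.6008·35.2500 + 0.3992·85.3000] = 53.5964; exercise value = 58.0000 > continuation, so V_d = 58.0000 (exercise)
Node 0 (S = 130): continuation = e^(−0.03)·[0.6008·15.1937 + 0.3992·58.0000] = 31.3268; exercise value = 19.0000 ≤ continuation, so V_0 = 31.3268

31.33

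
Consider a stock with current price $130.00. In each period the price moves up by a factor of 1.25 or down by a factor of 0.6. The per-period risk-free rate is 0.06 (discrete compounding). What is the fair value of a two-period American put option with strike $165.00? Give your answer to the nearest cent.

Risk-neutral probability p = (1 + 0.06 − 0.6)/(1.25 − 0.6) = 0.4600/0.6500 = 0.7077
Terminal stock prices: S_uu = 203.1, S_ud = 97.5, S_dd = 46.8
Terminal payoffs (K − S): max(-38.12, 0) = 0, max(67.5, 0) = 67.5, max(118.2, 0) = 118.2
Node u (S = 162.5): continuation = 1/1.06·[0.7077·0.0000 + 0.2923·67.5000] = 18.6139; exercise value = 2.5000 ≤ continuation, so V_u = 18.6139
Node d (S = 78): continuation = 1/1.06·[0.7077·67.5000 + 0.2923·118.2000] = 77.6604; exercise value = 87.0000 > continuation, so V_d = 87.0000 (exercise)
Node 0 (S = 130): continuation = 1/1.06·[0.7077·18.6139 + 0.2923·87.0000] = 36.4186; exercise value = 35.0000 ≤ continuation, so V_0 = 36.4186

$36.42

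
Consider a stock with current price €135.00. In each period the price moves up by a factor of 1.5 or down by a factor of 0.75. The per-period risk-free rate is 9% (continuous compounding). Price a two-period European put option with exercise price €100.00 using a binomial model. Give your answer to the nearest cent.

€5.88

Risk-neutral probability p = (e^0.09 − 0.75)/(1.5 − 0.75) = 0.3442/0.7500 = 0.4589
Terminal stock prices: S_uu = 303.8, S_ud = 151.9, S_dd = 75.94
Terminal payoffs (K − S): max(-203.8, 0) = 0, max(-51.88, 0) = 0, max(24.06, 0) = 24.06
Node u (S = 202.5): V_u = e^(−0.09)·[0.4589·0.0000 + 0.5411·0.0000] = 0.0000
Node d (S = 101.2): V_d = e^(−0.09)·[0.4589·0.0000 + 0.5411·24.0625] = 11.8996
Node 0 (S = 135): V_0 = e^(−0.09)·[0.4589·0.0000 + 0.5411·11.8996] = 5.8847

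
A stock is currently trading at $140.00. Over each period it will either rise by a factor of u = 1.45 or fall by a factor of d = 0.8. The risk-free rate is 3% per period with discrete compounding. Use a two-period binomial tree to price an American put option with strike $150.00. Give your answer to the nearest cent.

Risk-neutral probability p = (1 + 0.03 − 0.8)/(1.45 − 0.8) = 0.2300/0.6500 = 0.3538
Terminal stock prices: S_uu = 294.4, S_ud = 162.4, S_dd = 89.6
Terminal payoffs (K − S): max(-144.4, 0) = 0, max(-12.4, 0) = 0, max(60.4, 0) = 60.4
Node u (S = 203): continuation = 1/1.03·[0.3538·0.0000 + 0.6462·0.0000] = 0.0000; exercise value = 0.0000 ≤ continuation, so V_u = 0.0000
Node d (S = 112): continuation = 1/1.03·[0.3538·0.0000 + 0.6462·60.4000] = 37.8910; exercise value = 38.0000 > continuation, so V_d = 38.0000 (exercise)
Node 0 (S = 140): continuation = 1/1.03·[0.3538·0.0000 + 0.6462·38.0000] = 23.8387; exercise value = 10.0000 ≤ continuation, so V_0 = 23.8387

$23.84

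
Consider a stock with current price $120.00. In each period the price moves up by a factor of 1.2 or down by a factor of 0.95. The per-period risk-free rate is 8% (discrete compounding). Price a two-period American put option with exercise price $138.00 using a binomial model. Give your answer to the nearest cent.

$18.00

Risk-neutral probability p = (1 + 0.08 − 0.95)/(1.2 − 0.95) = 0.1300/0.2500 = 0.5200
Terminal stock prices: S_uu = 172.8, S_ud = 136.8, S_dd = 108.3
Terminal payoffs (K − S): max(-34.8, 0) = 0, max(1.2, 0) = 1.2, max(29.7, 0) = 29.7
Node u (S = 144): continuation = 1/1.08·[0.5200·0.0000 + 0.4800·1.2000] = 0.5333; exercise value = 0.0000 ≤ continuation, so V_u = 0.5333
Node d (S = 114): continuation = 1/1.08·[0.5200·1.2000 + 0.4800·29.7000] = 13.7778; exercise value = 24.0000 > continuation, so V_d = 24.0000 (exercise)
Node 0 (S = 120): continuation = 1/1.08·[0.5200·0.5333 + 0.4800·24.0000] = 10.9235; exercise value = 18.0000 > continuation, so V_0 = 18.0000 (exercise)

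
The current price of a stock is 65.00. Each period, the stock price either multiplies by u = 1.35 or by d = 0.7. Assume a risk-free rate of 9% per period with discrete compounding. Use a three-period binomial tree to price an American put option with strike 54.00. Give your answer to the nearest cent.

4.61

Risk-neutral probability p = (1 + 0.09 − 0.7)/(1.35 − 0.7) = 0.3900/0.6500 = 0.6000
Terminal stock prices: S_uuu = 159.9, S_uud = 82.92, S_udd = 43, S_ddd = 22.29
Terminal payoffs (K − S): max(-105.9, 0) = 0, max(-28.92, 0) = 0, max(11, 0) = 11, max(31.71, 0) = 31.71
Node uu (S = 118.5): continuation = 1/1.09·[0.6000·0.0000 + 0.4000·0.0000] = 0.0000; exercise value = 0.0000 ≤ continuation, so V_uu = 0.0000
Node ud (S = 61.42): continuation = 1/1.09·[0.6000·0.0000 + 0.4000·11.0025] = 4.0376; exercise value = 0.0000 ≤ continuation, so V_ud = 4.0376
Node dd (S = 31.85): continuation = 1/1.09·[0.6000·11.0025 + 0.4000·31.7050] = 17.6913; exercise value = 22.1500 > continuation, so V_dd = 22.1500 (exercise)
Node u (S = 87.75): continuation = 1/1.09·[0.6000·0.0000 + 0.4000·4.0376] = 1.4817; exercise value = 0.0000 ≤ continuation, so V_u = 1.4817
Node d (S = 45.5): continuation = 1/1.09·[0.6000·4.0376 + 0.4000·22.1500] = 10.3510; exercise value = 8.5000 ≤ continuation, so V_d = 10.3510
Node 0 (S = 65): continuation = 1/1.09·[0.6000·1.4817 + 0.4000·10.3510] = 4.6141; exercise value = 0.0000 ≤ continuation, so V_0 = 4.6141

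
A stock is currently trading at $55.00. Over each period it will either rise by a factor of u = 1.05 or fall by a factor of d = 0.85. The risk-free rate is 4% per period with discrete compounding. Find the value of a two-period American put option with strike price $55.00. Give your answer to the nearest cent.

$0.66

Risk-neutral probability p = (1 + 0.04 − 0.85)/(1.05 − 0.85) = 0.1900/0.2000 = 0.9500
Terminal stock prices: S_uu = 60.64, S_ud = 49.09, S_dd = 39.74
Terminal payoffs (K − S): max(-5.638, 0) = 0, max(5.913, 0) = 5.913, max(15.26, 0) = 15.26
Node u (S = 57.75): continuation = 1/1.04·[0.9500·0.0000 + 0.0500·5.9125] = 0.2843; exercise value = 0.0000 ≤ continuation, so V_u = 0.2843
Node d (S = 46.75): continuation = 1/1.04·[0.9500·5.9125 + 0.0500·15.2625] = 6.1346; exercise value = 8.2500 > continuation, so V_d = 8.2500 (exercise)
Node 0 (S = 55): continuation = 1/1.04·[0.9500·0.2843 + 0.0500·8.2500] = 0.6563; exercise value = 0.0000 ≤ continuation, so V_0 = 0.6563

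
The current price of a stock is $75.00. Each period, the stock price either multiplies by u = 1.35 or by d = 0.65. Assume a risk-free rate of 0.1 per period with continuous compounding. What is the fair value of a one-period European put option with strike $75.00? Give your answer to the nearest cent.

Risk-neutral probability p = (e^0.1 − 0.65)/(1.35 − 0.65) = 0.4552/0.7000 = 0.6502
Terminal stock prices: S_u = 101.2, S_d = 48.75
Terminal payoffs (K − S): max(-26.25, 0) = 0, max(26.25, 0) = 26.25
Node 0 (S = 75): V_0 = e^(−0.1)·[0.6502·0.0000 + 0.3498·26.2500] = 8.3074

$8.31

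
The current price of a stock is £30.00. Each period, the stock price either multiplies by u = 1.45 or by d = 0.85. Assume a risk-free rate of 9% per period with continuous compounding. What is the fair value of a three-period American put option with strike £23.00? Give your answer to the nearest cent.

Risk-neutral probability p = (e^0.09 − 0.85)/(1.45 − 0.85) = 0.2442/0.6000 = 0.4070
Terminal stock prices: S_uuu = 91.46, S_uud = 53.61, S_udd = 31.43, S_ddd = 18.42
Terminal payoffs (K − S): max(-68.46, 0) = 0, max(-30.61, 0) = 0, max(-8.429, 0) = 0, max(4.576, 0) = 4.576
Node uu (S = 63.08): continuation = e^(−0.09)·[0.4070·0.0000 + 0.5930·0.0000] = 0.0000; exercise value = 0.0000 ≤ continuation, so V_uu = 0.0000
Node ud (S = 36.98): continuation = e^(−0.09)·[0.4070·0.0000 + 0.5930·0.0000] = 0.0000; exercise value = 0.0000 ≤ continuation, so V_ud = 0.0000
Node dd (S = 21.67): continuation = e^(−0.09)·[0.4070·0.0000 + 0.5930·4.5763] = 2.4803; exercise value = 1.3250 ≤ continuation, so V_dd = 2.4803
Node u (S = 43.5): continuation = e^(−0.09)·[0.4070·0.0000 + 0.5930·0.0000] = 0.0000; exercise value = 0.0000 ≤ continuation, so V_u = 0.0000
Node d (S = 25.5): continuation = e^(−0.09)·[0.4070·0.0000 + 0.5930·2.4803] = 1.3443; exercise value = 0.0000 ≤ continuation, so V_d = 1.3443
Node 0 (S = 30): continuation = e^(−0.09)·[0.4070·0.0000 + 0.5930·1.3443] = 0.7286; exercise value = 0.0000 ≤ continuation, so V_0 = 0.7286

£0.73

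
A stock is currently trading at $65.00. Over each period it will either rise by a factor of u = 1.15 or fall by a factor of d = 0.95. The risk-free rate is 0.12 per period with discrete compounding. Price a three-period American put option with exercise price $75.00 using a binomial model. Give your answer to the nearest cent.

$10.00

Risk-neutral probability p = (1 + 0.12 − 0.95)/(1.15 − 0.95) = 0.1700/0.2000 = 0.8500
Terminal stock prices: S_uuu = 98.86, S_uud = 81.66, S_udd = 67.46, S_ddd = 55.73
Terminal payoffs (K − S): max(-23.86, 0) = 0, max(-6.664, 0) = 0, max(7.538, 0) = 7.538, max(19.27, 0) = 19.27
Node uu (S = 85.96): continuation = 1/1.12·[0.8500·0.0000 + 0.1500·0.0000] = 0.0000; exercise value = 0.0000 ≤ continuation, so V_uu = 0.0000
Node ud (S = 71.01): continuation = 1/1.12·[0.8500·0.0000 + 0.1500·7.5381] = 1.0096; exercise value = 3.9875 > continuation, so V_ud = 3.9875 (exercise)
Node dd (S = 58.66): continuation = 1/1.12·[0.8500·7.5381 + 0.1500·19.2706] = 8.3018; exercise value = 16.3375 > continuation, so V_dd = 16.3375 (exercise)
Node u (S = 74.75): continuation = 1/1.12·[0.8500·0.0000 + 0.1500·3.9875] = 0.5340; exercise value = 0.2500 ≤ continuation, so V_u = 0.5340
Node d (S = 61.75): continuation = 1/1.12·[0.8500·3.9875 + 0.1500·16.3375] = 5.2143; exercise value = 13.2500 > continuation, so V_d = 13.2500 (exercise)
Node 0 (S = 65): continuation = 1/1.12·[0.8500·0.5340 + 0.1500·13.2500] = 2.1799; exercise value = 10.0000 > continuation, so V_0 = 10.0000 (exercise)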